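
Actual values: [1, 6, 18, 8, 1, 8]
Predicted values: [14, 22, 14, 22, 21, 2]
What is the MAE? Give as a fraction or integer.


MAE = (1/6) * (|1-14|=13 + |6-22|=16 + |18-14|=4 + |8-22|=14 + |1-21|=20 + |8-2|=6). Sum = 73. MAE = 73/6.

73/6


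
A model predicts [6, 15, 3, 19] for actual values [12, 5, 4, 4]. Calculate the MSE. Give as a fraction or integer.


MSE = (1/4) * ((12-6)^2=36 + (5-15)^2=100 + (4-3)^2=1 + (4-19)^2=225). Sum = 362. MSE = 181/2.

181/2


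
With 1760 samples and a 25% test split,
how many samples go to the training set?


Test set = 1760 * 25% = 440. Training set = 1760 - 440 = 1320.

1320


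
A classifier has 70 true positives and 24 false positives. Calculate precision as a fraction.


Precision = TP / (TP + FP) = 70 / 94 = 35/47.

35/47


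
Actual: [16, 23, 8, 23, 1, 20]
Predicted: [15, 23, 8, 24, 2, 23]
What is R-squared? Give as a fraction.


Mean(y) = 91/6. SS_res = 12. SS_tot = 2393/6. R^2 = 1 - 12/(2393/6) = 2321/2393.

2321/2393


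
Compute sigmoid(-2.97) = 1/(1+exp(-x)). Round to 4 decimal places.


sigma(-2.97) = 1/(1+e^(2.97)) = 1/(1+19.491920) = 1/20.491920 = 0.0488.

0.0488


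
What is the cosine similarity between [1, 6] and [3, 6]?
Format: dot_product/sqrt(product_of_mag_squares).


dot = 39. |a|^2 = 37, |b|^2 = 45. cos = 39/sqrt(1665).

39/sqrt(1665)


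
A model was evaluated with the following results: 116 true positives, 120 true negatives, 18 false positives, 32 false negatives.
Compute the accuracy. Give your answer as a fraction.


Accuracy = (TP + TN) / (TP + TN + FP + FN) = (116 + 120) / 286 = 118/143.

118/143


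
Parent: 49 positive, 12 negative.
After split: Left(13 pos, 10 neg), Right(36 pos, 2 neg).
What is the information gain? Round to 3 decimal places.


H(parent) = 0.7153. H(left) = 0.9877, H(right) = 0.2975. Weighted = (23/61)*0.9877 + (38/61)*0.2975 = 0.5577. IG = 0.7153 - 0.5577 = 0.1576, which rounds to 0.158.

0.158


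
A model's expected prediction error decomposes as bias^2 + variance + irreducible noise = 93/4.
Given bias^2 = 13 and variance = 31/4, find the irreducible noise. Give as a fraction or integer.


Total error = bias^2 + variance + irreducible noise. So irreducible noise = 93/4 - 13 - 31/4 = 5/2.

5/2


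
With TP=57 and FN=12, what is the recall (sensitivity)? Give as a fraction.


Recall = TP / (TP + FN) = 57 / 69 = 19/23.

19/23


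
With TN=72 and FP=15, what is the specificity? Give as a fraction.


Specificity = TN / (TN + FP) = 72 / 87 = 24/29.

24/29


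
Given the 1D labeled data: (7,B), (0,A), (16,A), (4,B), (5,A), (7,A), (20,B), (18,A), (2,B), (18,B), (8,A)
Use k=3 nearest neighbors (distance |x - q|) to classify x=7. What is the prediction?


Distances: |7-7|=0, |0-7|=7, |16-7|=9, |4-7|=3, |5-7|=2, |7-7|=0, |20-7|=13, |18-7|=11, |2-7|=5, |18-7|=11, |8-7|=1. 3 nearest: (7,A), (7,B), (8,A). Counts: {'A': 2, 'B': 1}. Majority class: A.

A


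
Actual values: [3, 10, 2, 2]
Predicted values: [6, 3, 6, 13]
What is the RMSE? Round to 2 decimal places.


MSE = 48.7500. RMSE = sqrt(48.7500) = 6.98.

6.98


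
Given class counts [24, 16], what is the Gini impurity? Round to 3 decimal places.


Total = 40. Proportions: 24/40, 16/40. sum(p_i^2) = 0.5200. Gini = 1 - 0.5200 = 0.4800, which rounds to 0.480.

0.480


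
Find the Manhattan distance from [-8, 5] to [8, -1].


d = sum of absolute differences: |-8-8|=16 + |5--1|=6 = 22.

22


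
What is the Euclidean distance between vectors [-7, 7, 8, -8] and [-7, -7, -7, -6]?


d = sqrt(sum of squared differences). (-7--7)^2=0, (7--7)^2=196, (8--7)^2=225, (-8--6)^2=4. Sum = 425.

sqrt(425)


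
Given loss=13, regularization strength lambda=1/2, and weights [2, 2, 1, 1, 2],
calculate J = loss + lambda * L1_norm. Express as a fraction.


L1 norm = sum(|w|) = 8. J = 13 + 1/2 * 8 = 17.

17


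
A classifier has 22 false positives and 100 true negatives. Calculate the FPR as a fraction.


FPR = FP / (FP + TN) = 22 / 122 = 11/61.

11/61


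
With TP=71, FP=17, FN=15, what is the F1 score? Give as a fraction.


Precision = 71/88 = 71/88. Recall = 71/86 = 71/86. F1 = 2*P*R/(P+R) = 71/87.

71/87


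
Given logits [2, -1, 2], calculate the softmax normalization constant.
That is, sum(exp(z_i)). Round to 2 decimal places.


Denom = e^2=7.3891 + e^-1=0.3679 + e^2=7.3891. Sum = 15.1461, which rounds to 15.15.

15.15


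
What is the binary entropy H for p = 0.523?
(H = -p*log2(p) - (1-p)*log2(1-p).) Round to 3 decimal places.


H = -0.523*log2(0.523) - 0.477*log2(0.477) = 0.998.

0.998


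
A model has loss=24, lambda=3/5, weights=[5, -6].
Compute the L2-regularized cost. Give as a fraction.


L2 sq norm = sum(w^2) = 61. J = 24 + 3/5 * 61 = 303/5.

303/5


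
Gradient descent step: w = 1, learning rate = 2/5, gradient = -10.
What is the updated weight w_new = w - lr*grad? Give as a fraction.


w_new = 1 - 2/5 * -10 = 1 - -4 = 5.

5


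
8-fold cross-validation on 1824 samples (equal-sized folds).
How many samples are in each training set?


Each validation fold has 1824/8 = 228 samples. Training set = 1824 - 228 = 1596.

1596


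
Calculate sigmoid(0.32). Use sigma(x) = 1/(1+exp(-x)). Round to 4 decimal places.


sigma(0.32) = 1/(1+e^(-0.32)) = 1/(1+0.726149) = 1/1.726149 = 0.5793.

0.5793


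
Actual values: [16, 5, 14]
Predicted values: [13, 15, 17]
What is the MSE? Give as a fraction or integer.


MSE = (1/3) * ((16-13)^2=9 + (5-15)^2=100 + (14-17)^2=9). Sum = 118. MSE = 118/3.

118/3


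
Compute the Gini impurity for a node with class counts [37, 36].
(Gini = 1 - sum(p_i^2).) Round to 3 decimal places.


Total = 73. Proportions: 37/73, 36/73. sum(p_i^2) = 0.5001. Gini = 1 - 0.5001 = 0.4999, which rounds to 0.500.

0.500


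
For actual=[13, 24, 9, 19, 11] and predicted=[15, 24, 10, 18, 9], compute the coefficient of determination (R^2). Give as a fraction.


Mean(y) = 76/5. SS_res = 10. SS_tot = 764/5. R^2 = 1 - 10/(764/5) = 357/382.

357/382


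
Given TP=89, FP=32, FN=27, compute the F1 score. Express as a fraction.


Precision = 89/121 = 89/121. Recall = 89/116 = 89/116. F1 = 2*P*R/(P+R) = 178/237.

178/237


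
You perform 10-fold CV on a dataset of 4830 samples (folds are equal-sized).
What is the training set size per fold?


Each validation fold has 4830/10 = 483 samples. Training set = 4830 - 483 = 4347.

4347


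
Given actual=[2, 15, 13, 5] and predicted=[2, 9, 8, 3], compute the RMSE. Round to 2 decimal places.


MSE = 16.2500. RMSE = sqrt(16.2500) = 4.03.

4.03


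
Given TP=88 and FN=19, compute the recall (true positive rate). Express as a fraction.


Recall = TP / (TP + FN) = 88 / 107 = 88/107.

88/107


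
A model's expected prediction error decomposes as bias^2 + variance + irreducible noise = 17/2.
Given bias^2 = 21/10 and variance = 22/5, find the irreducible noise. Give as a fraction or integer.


Total error = bias^2 + variance + irreducible noise. So irreducible noise = 17/2 - 21/10 - 22/5 = 2.

2


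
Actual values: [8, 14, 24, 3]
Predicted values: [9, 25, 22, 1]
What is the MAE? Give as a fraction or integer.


MAE = (1/4) * (|8-9|=1 + |14-25|=11 + |24-22|=2 + |3-1|=2). Sum = 16. MAE = 4.

4


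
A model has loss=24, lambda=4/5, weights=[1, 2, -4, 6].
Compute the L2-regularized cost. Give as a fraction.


L2 sq norm = sum(w^2) = 57. J = 24 + 4/5 * 57 = 348/5.

348/5


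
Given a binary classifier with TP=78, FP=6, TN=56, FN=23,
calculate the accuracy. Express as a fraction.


Accuracy = (TP + TN) / (TP + TN + FP + FN) = (78 + 56) / 163 = 134/163.

134/163


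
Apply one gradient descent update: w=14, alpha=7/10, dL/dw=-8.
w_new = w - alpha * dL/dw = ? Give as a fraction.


w_new = 14 - 7/10 * -8 = 14 - -28/5 = 98/5.

98/5


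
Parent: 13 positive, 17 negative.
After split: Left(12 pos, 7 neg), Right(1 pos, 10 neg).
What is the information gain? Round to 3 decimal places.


H(parent) = 0.9871. H(left) = 0.9495, H(right) = 0.4395. Weighted = (19/30)*0.9495 + (11/30)*0.4395 = 0.7625. IG = 0.9871 - 0.7625 = 0.2246, which rounds to 0.225.

0.225


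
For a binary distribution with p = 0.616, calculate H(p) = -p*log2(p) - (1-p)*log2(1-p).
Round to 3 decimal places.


H = -0.616*log2(0.616) - 0.384*log2(0.384) = 0.961.

0.961


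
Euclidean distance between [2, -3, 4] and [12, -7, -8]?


d = sqrt(sum of squared differences). (2-12)^2=100, (-3--7)^2=16, (4--8)^2=144. Sum = 260.

sqrt(260)


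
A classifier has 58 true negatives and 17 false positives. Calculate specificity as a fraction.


Specificity = TN / (TN + FP) = 58 / 75 = 58/75.

58/75


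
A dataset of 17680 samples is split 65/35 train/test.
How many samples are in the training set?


Test set = 17680 * 35% = 6188. Training set = 17680 - 6188 = 11492.

11492


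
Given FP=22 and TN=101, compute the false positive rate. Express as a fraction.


FPR = FP / (FP + TN) = 22 / 123 = 22/123.

22/123


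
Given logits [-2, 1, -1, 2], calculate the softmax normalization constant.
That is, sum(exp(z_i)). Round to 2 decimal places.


Denom = e^-2=0.1353 + e^1=2.7183 + e^-1=0.3679 + e^2=7.3891. Sum = 10.6106, which rounds to 10.61.

10.61


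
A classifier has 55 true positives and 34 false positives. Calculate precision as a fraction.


Precision = TP / (TP + FP) = 55 / 89 = 55/89.

55/89


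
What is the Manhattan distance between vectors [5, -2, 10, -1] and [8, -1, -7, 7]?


d = sum of absolute differences: |5-8|=3 + |-2--1|=1 + |10--7|=17 + |-1-7|=8 = 29.

29


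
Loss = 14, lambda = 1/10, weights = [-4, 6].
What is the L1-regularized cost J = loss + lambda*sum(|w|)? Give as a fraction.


L1 norm = sum(|w|) = 10. J = 14 + 1/10 * 10 = 15.

15


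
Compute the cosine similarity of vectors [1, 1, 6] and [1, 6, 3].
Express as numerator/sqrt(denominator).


dot = 25. |a|^2 = 38, |b|^2 = 46. cos = 25/sqrt(1748).

25/sqrt(1748)


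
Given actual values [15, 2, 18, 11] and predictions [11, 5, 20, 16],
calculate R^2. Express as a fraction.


Mean(y) = 23/2. SS_res = 54. SS_tot = 145. R^2 = 1 - 54/(145) = 91/145.

91/145


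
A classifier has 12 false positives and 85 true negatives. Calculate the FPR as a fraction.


FPR = FP / (FP + TN) = 12 / 97 = 12/97.

12/97


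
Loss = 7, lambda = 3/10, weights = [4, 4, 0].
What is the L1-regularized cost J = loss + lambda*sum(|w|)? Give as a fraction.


L1 norm = sum(|w|) = 8. J = 7 + 3/10 * 8 = 47/5.

47/5


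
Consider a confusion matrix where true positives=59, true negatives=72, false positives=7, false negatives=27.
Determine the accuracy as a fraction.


Accuracy = (TP + TN) / (TP + TN + FP + FN) = (59 + 72) / 165 = 131/165.

131/165


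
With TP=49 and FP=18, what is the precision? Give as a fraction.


Precision = TP / (TP + FP) = 49 / 67 = 49/67.

49/67


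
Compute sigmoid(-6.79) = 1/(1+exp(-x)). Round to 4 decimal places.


sigma(-6.79) = 1/(1+e^(6.79)) = 1/(1+888.913562) = 1/889.913562 = 0.0011.

0.0011


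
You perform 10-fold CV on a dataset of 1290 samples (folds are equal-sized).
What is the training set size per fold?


Each validation fold has 1290/10 = 129 samples. Training set = 1290 - 129 = 1161.

1161


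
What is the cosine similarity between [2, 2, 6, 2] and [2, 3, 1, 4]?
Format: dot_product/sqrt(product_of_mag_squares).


dot = 24. |a|^2 = 48, |b|^2 = 30. cos = 24/sqrt(1440).

24/sqrt(1440)


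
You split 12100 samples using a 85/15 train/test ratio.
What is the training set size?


Test set = 12100 * 15% = 1815. Training set = 12100 - 1815 = 10285.

10285


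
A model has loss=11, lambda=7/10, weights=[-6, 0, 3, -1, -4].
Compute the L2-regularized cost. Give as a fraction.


L2 sq norm = sum(w^2) = 62. J = 11 + 7/10 * 62 = 272/5.

272/5


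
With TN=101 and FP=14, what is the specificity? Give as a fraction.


Specificity = TN / (TN + FP) = 101 / 115 = 101/115.

101/115


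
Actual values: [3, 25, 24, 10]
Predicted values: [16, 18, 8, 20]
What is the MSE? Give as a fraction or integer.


MSE = (1/4) * ((3-16)^2=169 + (25-18)^2=49 + (24-8)^2=256 + (10-20)^2=100). Sum = 574. MSE = 287/2.

287/2


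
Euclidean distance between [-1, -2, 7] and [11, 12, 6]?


d = sqrt(sum of squared differences). (-1-11)^2=144, (-2-12)^2=196, (7-6)^2=1. Sum = 341.

sqrt(341)


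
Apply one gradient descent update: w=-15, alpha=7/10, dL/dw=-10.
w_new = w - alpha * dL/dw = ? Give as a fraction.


w_new = -15 - 7/10 * -10 = -15 - -7 = -8.

-8


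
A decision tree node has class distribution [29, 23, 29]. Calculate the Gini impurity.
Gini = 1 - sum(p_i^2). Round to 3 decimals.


Total = 81. Proportions: 29/81, 23/81, 29/81. sum(p_i^2) = 0.3370. Gini = 1 - 0.3370 = 0.6630, which rounds to 0.663.

0.663


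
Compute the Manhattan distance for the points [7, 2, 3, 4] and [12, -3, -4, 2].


d = sum of absolute differences: |7-12|=5 + |2--3|=5 + |3--4|=7 + |4-2|=2 = 19.

19


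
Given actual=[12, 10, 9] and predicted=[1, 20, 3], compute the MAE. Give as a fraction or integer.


MAE = (1/3) * (|12-1|=11 + |10-20|=10 + |9-3|=6). Sum = 27. MAE = 9.

9


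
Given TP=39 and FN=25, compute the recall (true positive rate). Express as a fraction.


Recall = TP / (TP + FN) = 39 / 64 = 39/64.

39/64


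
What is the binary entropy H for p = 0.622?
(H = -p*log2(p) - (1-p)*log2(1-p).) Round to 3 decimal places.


H = -0.622*log2(0.622) - 0.378*log2(0.378) = 0.957.

0.957


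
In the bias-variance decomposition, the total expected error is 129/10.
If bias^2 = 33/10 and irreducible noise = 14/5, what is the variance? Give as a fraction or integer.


Total error = bias^2 + variance + irreducible noise. So variance = 129/10 - 33/10 - 14/5 = 34/5.

34/5


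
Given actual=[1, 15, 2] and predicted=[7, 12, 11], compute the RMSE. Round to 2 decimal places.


MSE = 42.0000. RMSE = sqrt(42.0000) = 6.48.

6.48


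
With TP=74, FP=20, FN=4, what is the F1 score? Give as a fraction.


Precision = 74/94 = 37/47. Recall = 74/78 = 37/39. F1 = 2*P*R/(P+R) = 37/43.

37/43


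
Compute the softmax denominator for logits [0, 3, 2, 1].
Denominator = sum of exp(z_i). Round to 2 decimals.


Denom = e^0=1.0000 + e^3=20.0855 + e^2=7.3891 + e^1=2.7183. Sum = 31.1929, which rounds to 31.19.

31.19


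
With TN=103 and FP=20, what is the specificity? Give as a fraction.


Specificity = TN / (TN + FP) = 103 / 123 = 103/123.

103/123


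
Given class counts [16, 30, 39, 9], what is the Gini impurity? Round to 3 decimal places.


Total = 94. Proportions: 16/94, 30/94, 39/94, 9/94. sum(p_i^2) = 0.3121. Gini = 1 - 0.3121 = 0.6879, which rounds to 0.688.

0.688


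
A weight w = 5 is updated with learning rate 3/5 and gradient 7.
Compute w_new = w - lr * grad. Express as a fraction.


w_new = 5 - 3/5 * 7 = 5 - 21/5 = 4/5.

4/5


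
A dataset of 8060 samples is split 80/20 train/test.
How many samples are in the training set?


Test set = 8060 * 20% = 1612. Training set = 8060 - 1612 = 6448.

6448


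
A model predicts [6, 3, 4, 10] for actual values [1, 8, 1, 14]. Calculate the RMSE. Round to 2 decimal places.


MSE = 18.7500. RMSE = sqrt(18.7500) = 4.33.

4.33


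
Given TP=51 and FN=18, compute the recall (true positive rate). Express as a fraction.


Recall = TP / (TP + FN) = 51 / 69 = 17/23.

17/23


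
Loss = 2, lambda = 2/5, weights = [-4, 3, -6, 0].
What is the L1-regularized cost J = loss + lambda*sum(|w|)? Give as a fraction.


L1 norm = sum(|w|) = 13. J = 2 + 2/5 * 13 = 36/5.

36/5


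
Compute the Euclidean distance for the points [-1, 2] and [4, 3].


d = sqrt(sum of squared differences). (-1-4)^2=25, (2-3)^2=1. Sum = 26.

sqrt(26)


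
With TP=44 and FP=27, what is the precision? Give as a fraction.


Precision = TP / (TP + FP) = 44 / 71 = 44/71.

44/71


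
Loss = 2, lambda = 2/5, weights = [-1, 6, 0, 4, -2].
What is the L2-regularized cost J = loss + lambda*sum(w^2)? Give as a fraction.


L2 sq norm = sum(w^2) = 57. J = 2 + 2/5 * 57 = 124/5.

124/5


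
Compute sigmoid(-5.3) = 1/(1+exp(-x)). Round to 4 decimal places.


sigma(-5.3) = 1/(1+e^(5.3)) = 1/(1+200.336810) = 1/201.336810 = 0.0050.

0.0050


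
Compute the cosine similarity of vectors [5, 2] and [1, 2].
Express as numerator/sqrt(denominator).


dot = 9. |a|^2 = 29, |b|^2 = 5. cos = 9/sqrt(145).

9/sqrt(145)


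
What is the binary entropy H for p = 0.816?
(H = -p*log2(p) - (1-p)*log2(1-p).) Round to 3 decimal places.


H = -0.816*log2(0.816) - 0.184*log2(0.184) = 0.689.

0.689


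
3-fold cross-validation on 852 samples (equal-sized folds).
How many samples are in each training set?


Each validation fold has 852/3 = 284 samples. Training set = 852 - 284 = 568.

568


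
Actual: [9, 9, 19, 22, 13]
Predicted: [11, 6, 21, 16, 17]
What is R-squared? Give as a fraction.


Mean(y) = 72/5. SS_res = 69. SS_tot = 696/5. R^2 = 1 - 69/(696/5) = 117/232.

117/232


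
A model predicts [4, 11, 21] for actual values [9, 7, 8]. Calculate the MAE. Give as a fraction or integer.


MAE = (1/3) * (|9-4|=5 + |7-11|=4 + |8-21|=13). Sum = 22. MAE = 22/3.

22/3


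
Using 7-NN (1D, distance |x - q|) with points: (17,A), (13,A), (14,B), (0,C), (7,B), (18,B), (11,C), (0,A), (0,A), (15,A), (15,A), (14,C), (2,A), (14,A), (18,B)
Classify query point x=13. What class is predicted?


Distances: |17-13|=4, |13-13|=0, |14-13|=1, |0-13|=13, |7-13|=6, |18-13|=5, |11-13|=2, |0-13|=13, |0-13|=13, |15-13|=2, |15-13|=2, |14-13|=1, |2-13|=11, |14-13|=1, |18-13|=5. 7 nearest: (13,A), (14,A), (14,B), (14,C), (15,A), (15,A), (11,C). Counts: {'A': 4, 'B': 1, 'C': 2}. Majority class: A.

A


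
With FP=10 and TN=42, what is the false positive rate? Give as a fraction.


FPR = FP / (FP + TN) = 10 / 52 = 5/26.

5/26


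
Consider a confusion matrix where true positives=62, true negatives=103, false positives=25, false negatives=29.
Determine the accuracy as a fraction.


Accuracy = (TP + TN) / (TP + TN + FP + FN) = (62 + 103) / 219 = 55/73.

55/73


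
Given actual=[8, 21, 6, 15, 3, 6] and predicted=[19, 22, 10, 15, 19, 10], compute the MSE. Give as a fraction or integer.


MSE = (1/6) * ((8-19)^2=121 + (21-22)^2=1 + (6-10)^2=16 + (15-15)^2=0 + (3-19)^2=256 + (6-10)^2=16). Sum = 410. MSE = 205/3.

205/3


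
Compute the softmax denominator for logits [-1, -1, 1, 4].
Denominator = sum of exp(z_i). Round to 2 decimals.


Denom = e^-1=0.3679 + e^-1=0.3679 + e^1=2.7183 + e^4=54.5982. Sum = 58.0523, which rounds to 58.05.

58.05


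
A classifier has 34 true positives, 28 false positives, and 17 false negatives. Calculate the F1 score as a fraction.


Precision = 34/62 = 17/31. Recall = 34/51 = 2/3. F1 = 2*P*R/(P+R) = 68/113.

68/113


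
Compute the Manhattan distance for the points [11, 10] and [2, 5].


d = sum of absolute differences: |11-2|=9 + |10-5|=5 = 14.

14


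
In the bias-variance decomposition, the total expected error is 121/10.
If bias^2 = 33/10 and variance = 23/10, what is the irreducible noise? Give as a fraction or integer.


Total error = bias^2 + variance + irreducible noise. So irreducible noise = 121/10 - 33/10 - 23/10 = 13/2.

13/2


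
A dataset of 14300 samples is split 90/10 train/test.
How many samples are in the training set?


Test set = 14300 * 10% = 1430. Training set = 14300 - 1430 = 12870.

12870


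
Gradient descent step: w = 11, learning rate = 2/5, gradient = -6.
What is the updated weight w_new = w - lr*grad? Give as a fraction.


w_new = 11 - 2/5 * -6 = 11 - -12/5 = 67/5.

67/5


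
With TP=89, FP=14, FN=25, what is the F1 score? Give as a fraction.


Precision = 89/103 = 89/103. Recall = 89/114 = 89/114. F1 = 2*P*R/(P+R) = 178/217.

178/217


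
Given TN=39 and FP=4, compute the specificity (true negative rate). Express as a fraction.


Specificity = TN / (TN + FP) = 39 / 43 = 39/43.

39/43


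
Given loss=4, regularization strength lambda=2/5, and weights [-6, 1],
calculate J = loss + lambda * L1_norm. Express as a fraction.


L1 norm = sum(|w|) = 7. J = 4 + 2/5 * 7 = 34/5.

34/5


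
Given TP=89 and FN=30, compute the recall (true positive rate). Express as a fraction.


Recall = TP / (TP + FN) = 89 / 119 = 89/119.

89/119


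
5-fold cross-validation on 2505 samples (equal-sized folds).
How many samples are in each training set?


Each validation fold has 2505/5 = 501 samples. Training set = 2505 - 501 = 2004.

2004


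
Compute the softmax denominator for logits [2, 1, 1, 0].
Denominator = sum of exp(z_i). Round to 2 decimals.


Denom = e^2=7.3891 + e^1=2.7183 + e^1=2.7183 + e^0=1.0000. Sum = 13.8257, which rounds to 13.83.

13.83


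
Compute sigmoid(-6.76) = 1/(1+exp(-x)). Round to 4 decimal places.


sigma(-6.76) = 1/(1+e^(6.76)) = 1/(1+862.642196) = 1/863.642196 = 0.0012.

0.0012


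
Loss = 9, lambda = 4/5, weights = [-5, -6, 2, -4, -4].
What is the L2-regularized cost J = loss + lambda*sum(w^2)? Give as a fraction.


L2 sq norm = sum(w^2) = 97. J = 9 + 4/5 * 97 = 433/5.

433/5


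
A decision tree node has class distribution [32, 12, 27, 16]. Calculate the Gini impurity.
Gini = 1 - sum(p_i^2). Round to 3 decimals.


Total = 87. Proportions: 32/87, 12/87, 27/87, 16/87. sum(p_i^2) = 0.2844. Gini = 1 - 0.2844 = 0.7156, which rounds to 0.716.

0.716


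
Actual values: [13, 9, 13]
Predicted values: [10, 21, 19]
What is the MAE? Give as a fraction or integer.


MAE = (1/3) * (|13-10|=3 + |9-21|=12 + |13-19|=6). Sum = 21. MAE = 7.

7


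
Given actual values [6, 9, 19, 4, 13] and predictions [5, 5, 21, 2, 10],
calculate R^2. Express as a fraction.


Mean(y) = 51/5. SS_res = 34. SS_tot = 714/5. R^2 = 1 - 34/(714/5) = 16/21.

16/21


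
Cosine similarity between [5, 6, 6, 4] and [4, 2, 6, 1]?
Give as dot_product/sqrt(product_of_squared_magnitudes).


dot = 72. |a|^2 = 113, |b|^2 = 57. cos = 72/sqrt(6441).

72/sqrt(6441)


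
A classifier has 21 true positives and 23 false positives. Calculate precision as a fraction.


Precision = TP / (TP + FP) = 21 / 44 = 21/44.

21/44


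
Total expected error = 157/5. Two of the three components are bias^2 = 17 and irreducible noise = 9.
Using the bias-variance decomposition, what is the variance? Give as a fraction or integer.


Total error = bias^2 + variance + irreducible noise. So variance = 157/5 - 17 - 9 = 27/5.

27/5


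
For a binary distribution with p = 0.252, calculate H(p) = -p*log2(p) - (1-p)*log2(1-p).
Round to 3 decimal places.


H = -0.252*log2(0.252) - 0.748*log2(0.748) = 0.814.

0.814


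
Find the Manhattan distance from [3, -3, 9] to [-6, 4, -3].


d = sum of absolute differences: |3--6|=9 + |-3-4|=7 + |9--3|=12 = 28.

28


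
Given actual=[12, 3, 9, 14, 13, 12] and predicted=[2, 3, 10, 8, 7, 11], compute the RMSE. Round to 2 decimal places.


MSE = 29.0000. RMSE = sqrt(29.0000) = 5.39.

5.39


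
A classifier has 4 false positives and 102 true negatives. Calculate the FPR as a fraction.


FPR = FP / (FP + TN) = 4 / 106 = 2/53.

2/53


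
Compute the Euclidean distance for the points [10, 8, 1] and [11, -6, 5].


d = sqrt(sum of squared differences). (10-11)^2=1, (8--6)^2=196, (1-5)^2=16. Sum = 213.

sqrt(213)


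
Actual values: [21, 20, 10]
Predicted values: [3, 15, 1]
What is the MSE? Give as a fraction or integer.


MSE = (1/3) * ((21-3)^2=324 + (20-15)^2=25 + (10-1)^2=81). Sum = 430. MSE = 430/3.

430/3


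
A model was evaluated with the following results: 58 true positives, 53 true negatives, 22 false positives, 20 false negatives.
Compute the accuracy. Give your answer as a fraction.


Accuracy = (TP + TN) / (TP + TN + FP + FN) = (58 + 53) / 153 = 37/51.

37/51


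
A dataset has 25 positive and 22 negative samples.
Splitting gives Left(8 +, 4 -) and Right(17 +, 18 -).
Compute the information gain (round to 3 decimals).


H(parent) = 0.9971. H(left) = 0.9183, H(right) = 0.9994. Weighted = (12/47)*0.9183 + (35/47)*0.9994 = 0.9787. IG = 0.9971 - 0.9787 = 0.0184, which rounds to 0.018.

0.018


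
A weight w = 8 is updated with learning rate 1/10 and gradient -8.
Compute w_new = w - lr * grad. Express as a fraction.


w_new = 8 - 1/10 * -8 = 8 - -4/5 = 44/5.

44/5


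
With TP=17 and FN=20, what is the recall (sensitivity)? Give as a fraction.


Recall = TP / (TP + FN) = 17 / 37 = 17/37.

17/37


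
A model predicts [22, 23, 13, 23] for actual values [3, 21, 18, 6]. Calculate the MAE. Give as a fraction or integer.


MAE = (1/4) * (|3-22|=19 + |21-23|=2 + |18-13|=5 + |6-23|=17). Sum = 43. MAE = 43/4.

43/4


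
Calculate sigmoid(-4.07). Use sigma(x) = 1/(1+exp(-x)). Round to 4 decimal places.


sigma(-4.07) = 1/(1+e^(4.07)) = 1/(1+58.556963) = 1/59.556963 = 0.0168.

0.0168


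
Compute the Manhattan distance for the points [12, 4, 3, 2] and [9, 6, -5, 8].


d = sum of absolute differences: |12-9|=3 + |4-6|=2 + |3--5|=8 + |2-8|=6 = 19.

19


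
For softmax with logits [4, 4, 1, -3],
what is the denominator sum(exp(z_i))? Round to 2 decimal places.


Denom = e^4=54.5982 + e^4=54.5982 + e^1=2.7183 + e^-3=0.0498. Sum = 111.9645, which rounds to 111.96.

111.96


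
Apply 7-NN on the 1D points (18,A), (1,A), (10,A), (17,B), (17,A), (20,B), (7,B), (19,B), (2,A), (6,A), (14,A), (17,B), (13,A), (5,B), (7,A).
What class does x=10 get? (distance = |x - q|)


Distances: |18-10|=8, |1-10|=9, |10-10|=0, |17-10|=7, |17-10|=7, |20-10|=10, |7-10|=3, |19-10|=9, |2-10|=8, |6-10|=4, |14-10|=4, |17-10|=7, |13-10|=3, |5-10|=5, |7-10|=3. 7 nearest: (10,A), (13,A), (7,A), (7,B), (6,A), (14,A), (5,B). Counts: {'A': 5, 'B': 2}. Majority class: A.

A


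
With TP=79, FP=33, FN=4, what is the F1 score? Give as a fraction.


Precision = 79/112 = 79/112. Recall = 79/83 = 79/83. F1 = 2*P*R/(P+R) = 158/195.

158/195


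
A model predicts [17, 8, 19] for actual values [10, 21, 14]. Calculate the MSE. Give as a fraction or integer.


MSE = (1/3) * ((10-17)^2=49 + (21-8)^2=169 + (14-19)^2=25). Sum = 243. MSE = 81.

81


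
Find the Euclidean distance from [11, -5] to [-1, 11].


d = sqrt(sum of squared differences). (11--1)^2=144, (-5-11)^2=256. Sum = 400.

20


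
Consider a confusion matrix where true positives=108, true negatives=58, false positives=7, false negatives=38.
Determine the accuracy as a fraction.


Accuracy = (TP + TN) / (TP + TN + FP + FN) = (108 + 58) / 211 = 166/211.

166/211


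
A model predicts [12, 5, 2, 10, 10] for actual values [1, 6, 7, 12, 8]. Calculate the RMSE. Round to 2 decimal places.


MSE = 31.0000. RMSE = sqrt(31.0000) = 5.57.

5.57


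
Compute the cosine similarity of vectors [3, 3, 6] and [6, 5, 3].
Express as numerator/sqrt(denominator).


dot = 51. |a|^2 = 54, |b|^2 = 70. cos = 51/sqrt(3780).

51/sqrt(3780)


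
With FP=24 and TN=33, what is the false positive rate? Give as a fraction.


FPR = FP / (FP + TN) = 24 / 57 = 8/19.

8/19


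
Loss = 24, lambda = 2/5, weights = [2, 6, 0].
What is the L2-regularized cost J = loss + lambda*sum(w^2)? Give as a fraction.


L2 sq norm = sum(w^2) = 40. J = 24 + 2/5 * 40 = 40.

40


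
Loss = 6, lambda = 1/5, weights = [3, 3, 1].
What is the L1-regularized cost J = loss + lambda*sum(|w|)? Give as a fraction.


L1 norm = sum(|w|) = 7. J = 6 + 1/5 * 7 = 37/5.

37/5


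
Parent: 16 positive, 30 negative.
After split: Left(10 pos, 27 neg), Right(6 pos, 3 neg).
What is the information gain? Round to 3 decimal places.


H(parent) = 0.9321. H(left) = 0.8419, H(right) = 0.9183. Weighted = (37/46)*0.8419 + (9/46)*0.9183 = 0.8568. IG = 0.9321 - 0.8568 = 0.0753, which rounds to 0.075.

0.075


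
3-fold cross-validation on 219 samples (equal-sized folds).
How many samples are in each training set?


Each validation fold has 219/3 = 73 samples. Training set = 219 - 73 = 146.

146


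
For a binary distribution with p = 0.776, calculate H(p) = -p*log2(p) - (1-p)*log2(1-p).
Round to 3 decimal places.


H = -0.776*log2(0.776) - 0.224*log2(0.224) = 0.767.

0.767


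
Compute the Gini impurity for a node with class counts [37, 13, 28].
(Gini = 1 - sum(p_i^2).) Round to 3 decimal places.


Total = 78. Proportions: 37/78, 13/78, 28/78. sum(p_i^2) = 0.3817. Gini = 1 - 0.3817 = 0.6183, which rounds to 0.618.

0.618


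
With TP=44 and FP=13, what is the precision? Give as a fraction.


Precision = TP / (TP + FP) = 44 / 57 = 44/57.

44/57


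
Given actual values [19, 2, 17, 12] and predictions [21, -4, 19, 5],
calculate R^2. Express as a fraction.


Mean(y) = 25/2. SS_res = 93. SS_tot = 173. R^2 = 1 - 93/(173) = 80/173.

80/173


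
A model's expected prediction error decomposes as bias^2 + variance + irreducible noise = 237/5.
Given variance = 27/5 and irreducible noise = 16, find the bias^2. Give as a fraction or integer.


Total error = bias^2 + variance + irreducible noise. So bias^2 = 237/5 - 27/5 - 16 = 26.

26


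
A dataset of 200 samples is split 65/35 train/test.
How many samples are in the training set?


Test set = 200 * 35% = 70. Training set = 200 - 70 = 130.

130


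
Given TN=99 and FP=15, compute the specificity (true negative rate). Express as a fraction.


Specificity = TN / (TN + FP) = 99 / 114 = 33/38.

33/38


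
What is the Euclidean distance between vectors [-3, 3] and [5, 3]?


d = sqrt(sum of squared differences). (-3-5)^2=64, (3-3)^2=0. Sum = 64.

8


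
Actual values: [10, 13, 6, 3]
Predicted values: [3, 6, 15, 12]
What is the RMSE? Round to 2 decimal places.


MSE = 65.0000. RMSE = sqrt(65.0000) = 8.06.

8.06


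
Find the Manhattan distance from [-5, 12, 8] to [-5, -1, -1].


d = sum of absolute differences: |-5--5|=0 + |12--1|=13 + |8--1|=9 = 22.

22


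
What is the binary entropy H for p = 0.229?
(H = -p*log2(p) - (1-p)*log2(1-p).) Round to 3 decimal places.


H = -0.229*log2(0.229) - 0.771*log2(0.771) = 0.776.

0.776


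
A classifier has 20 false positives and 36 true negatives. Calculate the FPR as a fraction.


FPR = FP / (FP + TN) = 20 / 56 = 5/14.

5/14


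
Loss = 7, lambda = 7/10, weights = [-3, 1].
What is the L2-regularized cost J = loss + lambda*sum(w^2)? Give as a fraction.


L2 sq norm = sum(w^2) = 10. J = 7 + 7/10 * 10 = 14.

14


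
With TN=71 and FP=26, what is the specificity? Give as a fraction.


Specificity = TN / (TN + FP) = 71 / 97 = 71/97.

71/97


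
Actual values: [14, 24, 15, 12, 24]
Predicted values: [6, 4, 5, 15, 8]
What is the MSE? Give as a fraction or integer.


MSE = (1/5) * ((14-6)^2=64 + (24-4)^2=400 + (15-5)^2=100 + (12-15)^2=9 + (24-8)^2=256). Sum = 829. MSE = 829/5.

829/5


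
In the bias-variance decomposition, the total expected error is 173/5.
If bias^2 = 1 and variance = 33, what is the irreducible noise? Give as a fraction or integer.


Total error = bias^2 + variance + irreducible noise. So irreducible noise = 173/5 - 1 - 33 = 3/5.

3/5


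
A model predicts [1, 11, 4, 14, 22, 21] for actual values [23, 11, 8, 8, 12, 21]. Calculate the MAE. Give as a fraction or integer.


MAE = (1/6) * (|23-1|=22 + |11-11|=0 + |8-4|=4 + |8-14|=6 + |12-22|=10 + |21-21|=0). Sum = 42. MAE = 7.

7


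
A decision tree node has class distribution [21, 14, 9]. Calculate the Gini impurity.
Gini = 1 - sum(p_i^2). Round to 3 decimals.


Total = 44. Proportions: 21/44, 14/44, 9/44. sum(p_i^2) = 0.3709. Gini = 1 - 0.3709 = 0.6291, which rounds to 0.629.

0.629


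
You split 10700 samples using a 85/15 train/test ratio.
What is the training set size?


Test set = 10700 * 15% = 1605. Training set = 10700 - 1605 = 9095.

9095


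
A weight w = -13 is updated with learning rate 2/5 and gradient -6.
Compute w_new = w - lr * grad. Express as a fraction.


w_new = -13 - 2/5 * -6 = -13 - -12/5 = -53/5.

-53/5


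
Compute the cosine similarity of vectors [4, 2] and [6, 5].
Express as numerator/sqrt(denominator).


dot = 34. |a|^2 = 20, |b|^2 = 61. cos = 34/sqrt(1220).

34/sqrt(1220)


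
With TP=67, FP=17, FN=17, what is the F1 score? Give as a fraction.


Precision = 67/84 = 67/84. Recall = 67/84 = 67/84. F1 = 2*P*R/(P+R) = 67/84.

67/84


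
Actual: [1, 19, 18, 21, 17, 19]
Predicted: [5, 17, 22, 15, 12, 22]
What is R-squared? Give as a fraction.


Mean(y) = 95/6. SS_res = 106. SS_tot = 1637/6. R^2 = 1 - 106/(1637/6) = 1001/1637.

1001/1637


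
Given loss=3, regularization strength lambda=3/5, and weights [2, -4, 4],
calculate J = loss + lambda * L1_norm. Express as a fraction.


L1 norm = sum(|w|) = 10. J = 3 + 3/5 * 10 = 9.

9


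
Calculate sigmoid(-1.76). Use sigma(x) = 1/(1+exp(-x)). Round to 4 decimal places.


sigma(-1.76) = 1/(1+e^(1.76)) = 1/(1+5.812437) = 1/6.812437 = 0.1468.

0.1468


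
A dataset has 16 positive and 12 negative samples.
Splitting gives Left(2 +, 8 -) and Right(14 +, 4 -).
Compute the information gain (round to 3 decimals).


H(parent) = 0.9852. H(left) = 0.7219, H(right) = 0.7642. Weighted = (10/28)*0.7219 + (18/28)*0.7642 = 0.7491. IG = 0.9852 - 0.7491 = 0.2361, which rounds to 0.236.

0.236


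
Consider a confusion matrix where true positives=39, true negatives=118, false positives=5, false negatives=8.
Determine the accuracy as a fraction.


Accuracy = (TP + TN) / (TP + TN + FP + FN) = (39 + 118) / 170 = 157/170.

157/170


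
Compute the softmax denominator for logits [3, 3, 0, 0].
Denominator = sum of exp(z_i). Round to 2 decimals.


Denom = e^3=20.0855 + e^3=20.0855 + e^0=1.0000 + e^0=1.0000. Sum = 42.1710, which rounds to 42.17.

42.17


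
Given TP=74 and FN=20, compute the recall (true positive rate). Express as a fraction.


Recall = TP / (TP + FN) = 74 / 94 = 37/47.

37/47


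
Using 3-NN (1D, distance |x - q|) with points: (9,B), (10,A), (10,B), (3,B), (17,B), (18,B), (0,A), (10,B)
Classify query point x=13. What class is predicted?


Distances: |9-13|=4, |10-13|=3, |10-13|=3, |3-13|=10, |17-13|=4, |18-13|=5, |0-13|=13, |10-13|=3. 3 nearest: (10,A), (10,B), (10,B). Counts: {'A': 1, 'B': 2}. Majority class: B.

B


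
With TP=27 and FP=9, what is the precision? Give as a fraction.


Precision = TP / (TP + FP) = 27 / 36 = 3/4.

3/4


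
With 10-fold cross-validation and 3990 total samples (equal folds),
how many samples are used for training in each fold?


Each validation fold has 3990/10 = 399 samples. Training set = 3990 - 399 = 3591.

3591


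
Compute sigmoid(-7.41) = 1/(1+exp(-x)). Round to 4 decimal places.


sigma(-7.41) = 1/(1+e^(7.41)) = 1/(1+1652.426347) = 1/1653.426347 = 0.0006.

0.0006


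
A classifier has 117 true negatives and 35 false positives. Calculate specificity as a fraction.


Specificity = TN / (TN + FP) = 117 / 152 = 117/152.

117/152


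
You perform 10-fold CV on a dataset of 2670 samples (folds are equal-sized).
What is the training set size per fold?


Each validation fold has 2670/10 = 267 samples. Training set = 2670 - 267 = 2403.

2403


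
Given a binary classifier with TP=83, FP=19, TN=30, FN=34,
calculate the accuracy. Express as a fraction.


Accuracy = (TP + TN) / (TP + TN + FP + FN) = (83 + 30) / 166 = 113/166.

113/166


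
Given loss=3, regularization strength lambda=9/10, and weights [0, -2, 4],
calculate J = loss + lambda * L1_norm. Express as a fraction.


L1 norm = sum(|w|) = 6. J = 3 + 9/10 * 6 = 42/5.

42/5


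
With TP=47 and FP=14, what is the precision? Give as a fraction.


Precision = TP / (TP + FP) = 47 / 61 = 47/61.

47/61


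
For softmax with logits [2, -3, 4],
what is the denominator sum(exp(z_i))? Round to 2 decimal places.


Denom = e^2=7.3891 + e^-3=0.0498 + e^4=54.5982. Sum = 62.0371, which rounds to 62.04.

62.04


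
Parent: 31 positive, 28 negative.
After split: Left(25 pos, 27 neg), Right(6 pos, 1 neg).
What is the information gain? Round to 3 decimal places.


H(parent) = 0.9981. H(left) = 0.9989, H(right) = 0.5917. Weighted = (52/59)*0.9989 + (7/59)*0.5917 = 0.9506. IG = 0.9981 - 0.9506 = 0.0475, which rounds to 0.048.

0.048


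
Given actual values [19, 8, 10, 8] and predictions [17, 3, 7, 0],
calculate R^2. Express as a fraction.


Mean(y) = 45/4. SS_res = 102. SS_tot = 331/4. R^2 = 1 - 102/(331/4) = -77/331.

-77/331


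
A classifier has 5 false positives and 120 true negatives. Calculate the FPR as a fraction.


FPR = FP / (FP + TN) = 5 / 125 = 1/25.

1/25


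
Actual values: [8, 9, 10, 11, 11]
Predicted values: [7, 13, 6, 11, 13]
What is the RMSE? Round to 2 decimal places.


MSE = 7.4000. RMSE = sqrt(7.4000) = 2.72.

2.72


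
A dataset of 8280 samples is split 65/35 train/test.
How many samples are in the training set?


Test set = 8280 * 35% = 2898. Training set = 8280 - 2898 = 5382.

5382


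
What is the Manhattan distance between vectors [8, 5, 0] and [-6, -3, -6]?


d = sum of absolute differences: |8--6|=14 + |5--3|=8 + |0--6|=6 = 28.

28


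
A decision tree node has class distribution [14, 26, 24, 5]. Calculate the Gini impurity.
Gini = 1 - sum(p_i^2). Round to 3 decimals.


Total = 69. Proportions: 14/69, 26/69, 24/69, 5/69. sum(p_i^2) = 0.3094. Gini = 1 - 0.3094 = 0.6906, which rounds to 0.691.

0.691


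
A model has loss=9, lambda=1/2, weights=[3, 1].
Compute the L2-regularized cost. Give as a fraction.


L2 sq norm = sum(w^2) = 10. J = 9 + 1/2 * 10 = 14.

14


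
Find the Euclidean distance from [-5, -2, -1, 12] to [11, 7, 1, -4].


d = sqrt(sum of squared differences). (-5-11)^2=256, (-2-7)^2=81, (-1-1)^2=4, (12--4)^2=256. Sum = 597.

sqrt(597)


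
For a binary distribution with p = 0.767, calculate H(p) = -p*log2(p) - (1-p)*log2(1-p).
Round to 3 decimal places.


H = -0.767*log2(0.767) - 0.233*log2(0.233) = 0.783.

0.783


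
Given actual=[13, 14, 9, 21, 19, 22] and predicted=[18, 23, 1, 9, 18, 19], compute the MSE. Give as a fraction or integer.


MSE = (1/6) * ((13-18)^2=25 + (14-23)^2=81 + (9-1)^2=64 + (21-9)^2=144 + (19-18)^2=1 + (22-19)^2=9). Sum = 324. MSE = 54.

54


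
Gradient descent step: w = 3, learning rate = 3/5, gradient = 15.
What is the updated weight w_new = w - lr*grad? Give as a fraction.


w_new = 3 - 3/5 * 15 = 3 - 9 = -6.

-6


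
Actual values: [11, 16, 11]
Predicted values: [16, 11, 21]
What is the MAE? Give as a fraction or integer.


MAE = (1/3) * (|11-16|=5 + |16-11|=5 + |11-21|=10). Sum = 20. MAE = 20/3.

20/3


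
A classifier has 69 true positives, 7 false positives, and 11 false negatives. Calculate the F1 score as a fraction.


Precision = 69/76 = 69/76. Recall = 69/80 = 69/80. F1 = 2*P*R/(P+R) = 23/26.

23/26


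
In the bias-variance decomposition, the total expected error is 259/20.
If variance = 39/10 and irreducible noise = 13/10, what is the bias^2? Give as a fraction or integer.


Total error = bias^2 + variance + irreducible noise. So bias^2 = 259/20 - 39/10 - 13/10 = 31/4.

31/4


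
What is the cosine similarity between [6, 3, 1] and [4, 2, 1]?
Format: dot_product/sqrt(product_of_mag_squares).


dot = 31. |a|^2 = 46, |b|^2 = 21. cos = 31/sqrt(966).

31/sqrt(966)


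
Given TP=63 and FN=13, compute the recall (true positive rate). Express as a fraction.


Recall = TP / (TP + FN) = 63 / 76 = 63/76.

63/76


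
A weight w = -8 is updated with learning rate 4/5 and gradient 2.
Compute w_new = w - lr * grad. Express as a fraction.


w_new = -8 - 4/5 * 2 = -8 - 8/5 = -48/5.

-48/5


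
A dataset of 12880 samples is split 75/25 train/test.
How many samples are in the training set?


Test set = 12880 * 25% = 3220. Training set = 12880 - 3220 = 9660.

9660
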